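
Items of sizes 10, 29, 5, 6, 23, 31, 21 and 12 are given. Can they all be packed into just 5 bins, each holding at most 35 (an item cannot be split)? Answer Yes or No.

Yes

A valid assignment using 5 bins:
  bin 1: 31 = 31
  bin 2: 29 + 6 = 35
  bin 3: 23 + 12 = 35
  bin 4: 21 + 10 = 31
  bin 5: 5 = 5
Every load is within 35, so 5 bins suffice.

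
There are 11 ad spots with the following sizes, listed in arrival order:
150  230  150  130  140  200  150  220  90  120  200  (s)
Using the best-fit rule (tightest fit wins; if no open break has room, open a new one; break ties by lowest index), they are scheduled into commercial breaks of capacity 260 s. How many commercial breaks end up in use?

  150 → break 1 (new)  [load 150/260]
  230 → break 2 (new)  [load 230/260]
  150 → break 3 (new)  [load 150/260]
  130 → break 4 (new)  [load 130/260]
  140 → break 5 (new)  [load 140/260]
  200 → break 6 (new)  [load 200/260]
  150 → break 7 (new)  [load 150/260]
  220 → break 8 (new)  [load 220/260]
  90 → break 1  [load 240/260]
  120 → break 5  [load 260/260]
  200 → break 9 (new)  [load 200/260]
9 commercial breaks opened.

9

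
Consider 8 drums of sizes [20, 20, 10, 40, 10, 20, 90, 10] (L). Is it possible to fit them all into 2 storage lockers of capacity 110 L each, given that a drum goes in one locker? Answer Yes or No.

A valid assignment using 2 storage lockers:
  locker 1: 90 + 20 = 110
  locker 2: 40 + 20 + 20 + 10 + 10 + 10 = 110
Every load is within 110 L, so 2 storage lockers suffice.

Yes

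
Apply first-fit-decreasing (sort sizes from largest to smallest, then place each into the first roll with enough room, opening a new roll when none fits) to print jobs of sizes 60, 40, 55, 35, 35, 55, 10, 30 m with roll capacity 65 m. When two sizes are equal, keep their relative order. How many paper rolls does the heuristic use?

Sorted descending: 60, 55, 55, 40, 35, 35, 30, 10.
  60 → roll 1 (new)  [load 60/65]
  55 → roll 2 (new)  [load 55/65]
  55 → roll 3 (new)  [load 55/65]
  40 → roll 4 (new)  [load 40/65]
  35 → roll 5 (new)  [load 35/65]
  35 → roll 6 (new)  [load 35/65]
  30 → roll 5  [load 65/65]
  10 → roll 2  [load 65/65]
6 paper rolls opened.

6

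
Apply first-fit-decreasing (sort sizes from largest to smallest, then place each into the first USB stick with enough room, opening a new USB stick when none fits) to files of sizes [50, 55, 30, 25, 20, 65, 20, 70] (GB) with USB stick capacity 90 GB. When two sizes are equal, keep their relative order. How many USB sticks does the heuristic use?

Sorted descending: 70, 65, 55, 50, 30, 25, 20, 20.
  70 → USB stick 1 (new)  [load 70/90]
  65 → USB stick 2 (new)  [load 65/90]
  55 → USB stick 3 (new)  [load 55/90]
  50 → USB stick 4 (new)  [load 50/90]
  30 → USB stick 3  [load 85/90]
  25 → USB stick 2  [load 90/90]
  20 → USB stick 1  [load 90/90]
  20 → USB stick 4  [load 70/90]
4 USB sticks opened.

4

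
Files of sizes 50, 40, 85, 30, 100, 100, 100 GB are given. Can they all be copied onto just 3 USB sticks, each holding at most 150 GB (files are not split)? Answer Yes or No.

Total = 505 GB; ⌈505/150⌉ = 4.
At least 4 USB sticks are required, but only 3 are allowed.

No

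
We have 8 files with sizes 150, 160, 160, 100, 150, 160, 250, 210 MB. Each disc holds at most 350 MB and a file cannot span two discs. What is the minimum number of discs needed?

5

Total = 250 + 210 + 160 + 160 + 160 + 150 + 150 + 100 = 1340 MB.
Lower bound: ⌈1340/350⌉ = 4 discs.
A packing using 5 discs:
  disc 1: 250 + 100 = 350
  disc 2: 210 = 210
  disc 3: 160 + 160 = 320
  disc 4: 160 + 150 = 310
  disc 5: 150 = 150
No arrangement into 4 discs stays within capacity, so 5 is optimal.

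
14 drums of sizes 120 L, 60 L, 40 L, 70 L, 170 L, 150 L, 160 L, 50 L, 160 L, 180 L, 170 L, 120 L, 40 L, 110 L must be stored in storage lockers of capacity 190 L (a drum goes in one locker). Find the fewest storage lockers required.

10

Total = 180 + 170 + 170 + 160 + 160 + 150 + 120 + 120 + 110 + 70 + 60 + 50 + 40 + 40 = 1600 L.
Lower bound: ⌈1600/190⌉ = 9 storage lockers.
A packing using 10 storage lockers:
  locker 1: 180 = 180
  locker 2: 170 = 170
  locker 3: 170 = 170
  locker 4: 160 = 160
  locker 5: 160 = 160
  locker 6: 150 + 40 = 190
  locker 7: 120 + 70 = 190
  locker 8: 120 + 60 = 180
  locker 9: 110 + 50 = 160
  locker 10: 40 = 40
No arrangement into 9 storage lockers stays within capacity, so 10 is optimal.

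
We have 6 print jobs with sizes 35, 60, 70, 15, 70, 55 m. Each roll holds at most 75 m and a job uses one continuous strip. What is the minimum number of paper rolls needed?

5

Total = 70 + 70 + 60 + 55 + 35 + 15 = 305 m.
Lower bound: ⌈305/75⌉ = 5 paper rolls.
A packing using 5 paper rolls:
  roll 1: 70 = 70
  roll 2: 70 = 70
  roll 3: 60 + 15 = 75
  roll 4: 55 = 55
  roll 5: 35 = 35
This matches the lower bound, so 5 is optimal.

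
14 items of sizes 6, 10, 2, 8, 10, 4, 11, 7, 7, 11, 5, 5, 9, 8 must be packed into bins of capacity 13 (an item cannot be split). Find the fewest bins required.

9

Total = 11 + 11 + 10 + 10 + 9 + 8 + 8 + 7 + 7 + 6 + 5 + 5 + 4 + 2 = 103.
Lower bound: ⌈103/13⌉ = 8 bins.
Also, 9 items each exceed 13/2, and no two of those can share a bin, so at least 9 bins are needed.
A packing using 9 bins:
  bin 1: 11 + 2 = 13
  bin 2: 11 = 11
  bin 3: 10 = 10
  bin 4: 10 = 10
  bin 5: 9 + 4 = 13
  bin 6: 8 + 5 = 13
  bin 7: 8 + 5 = 13
  bin 8: 7 + 6 = 13
  bin 9: 7 = 7
This matches the lower bound, so 9 is optimal.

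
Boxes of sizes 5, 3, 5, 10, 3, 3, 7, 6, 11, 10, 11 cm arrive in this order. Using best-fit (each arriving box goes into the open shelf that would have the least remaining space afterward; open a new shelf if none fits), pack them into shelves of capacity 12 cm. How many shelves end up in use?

  5 → shelf 1 (new)  [load 5/12]
  3 → shelf 1  [load 8/12]
  5 → shelf 2 (new)  [load 5/12]
  10 → shelf 3 (new)  [load 10/12]
  3 → shelf 1  [load 11/12]
  3 → shelf 2  [load 8/12]
  7 → shelf 4 (new)  [load 7/12]
  6 → shelf 5 (new)  [load 6/12]
  11 → shelf 6 (new)  [load 11/12]
  10 → shelf 7 (new)  [load 10/12]
  11 → shelf 8 (new)  [load 11/12]
8 shelves opened.

8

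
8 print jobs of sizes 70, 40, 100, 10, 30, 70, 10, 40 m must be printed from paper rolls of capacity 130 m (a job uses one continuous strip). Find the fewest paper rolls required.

Total = 100 + 70 + 70 + 40 + 40 + 30 + 10 + 10 = 370 m.
Lower bound: ⌈370/130⌉ = 3 paper rolls.
A packing using 3 paper rolls:
  roll 1: 100 + 30 = 130
  roll 2: 70 + 40 + 10 + 10 = 130
  roll 3: 70 + 40 = 110
This matches the lower bound, so 3 is optimal.

3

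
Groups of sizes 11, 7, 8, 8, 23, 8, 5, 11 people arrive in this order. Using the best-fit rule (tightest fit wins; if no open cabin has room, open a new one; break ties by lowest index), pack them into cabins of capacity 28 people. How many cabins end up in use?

3

  11 → cabin 1 (new)  [load 11/28]
  7 → cabin 1  [load 18/28]
  8 → cabin 1  [load 26/28]
  8 → cabin 2 (new)  [load 8/28]
  23 → cabin 3 (new)  [load 23/28]
  8 → cabin 2  [load 16/28]
  5 → cabin 3  [load 28/28]
  11 → cabin 2  [load 27/28]
3 cabins opened.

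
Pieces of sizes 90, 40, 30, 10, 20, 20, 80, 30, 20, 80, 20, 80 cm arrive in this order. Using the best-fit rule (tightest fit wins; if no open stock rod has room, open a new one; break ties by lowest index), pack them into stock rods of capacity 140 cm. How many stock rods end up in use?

  90 → stock rod 1 (new)  [load 90/140]
  40 → stock rod 1  [load 130/140]
  30 → stock rod 2 (new)  [load 30/140]
  10 → stock rod 1  [load 140/140]
  20 → stock rod 2  [load 50/140]
  20 → stock rod 2  [load 70/140]
  80 → stock rod 3 (new)  [load 80/140]
  30 → stock rod 3  [load 110/140]
  20 → stock rod 3  [load 130/140]
  80 → stock rod 4 (new)  [load 80/140]
  20 → stock rod 4  [load 100/140]
  80 → stock rod 5 (new)  [load 80/140]
5 stock rods opened.

5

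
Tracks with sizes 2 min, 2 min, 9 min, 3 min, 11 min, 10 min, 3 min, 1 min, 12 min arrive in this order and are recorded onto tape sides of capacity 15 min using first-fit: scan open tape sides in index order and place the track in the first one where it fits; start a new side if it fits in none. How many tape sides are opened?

4

  2 → side 1 (new)  [load 2/15]
  2 → side 1  [load 4/15]
  9 → side 1  [load 13/15]
  3 → side 2 (new)  [load 3/15]
  11 → side 2  [load 14/15]
  10 → side 3 (new)  [load 10/15]
  3 → side 3  [load 13/15]
  1 → side 1  [load 14/15]
  12 → side 4 (new)  [load 12/15]
4 tape sides opened.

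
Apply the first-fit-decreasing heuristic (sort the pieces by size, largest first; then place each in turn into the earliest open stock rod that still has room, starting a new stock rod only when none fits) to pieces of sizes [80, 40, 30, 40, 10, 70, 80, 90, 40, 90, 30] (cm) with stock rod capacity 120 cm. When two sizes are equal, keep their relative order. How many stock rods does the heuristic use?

Sorted descending: 90, 90, 80, 80, 70, 40, 40, 40, 30, 30, 10.
  90 → stock rod 1 (new)  [load 90/120]
  90 → stock rod 2 (new)  [load 90/120]
  80 → stock rod 3 (new)  [load 80/120]
  80 → stock rod 4 (new)  [load 80/120]
  70 → stock rod 5 (new)  [load 70/120]
  40 → stock rod 3  [load 120/120]
  40 → stock rod 4  [load 120/120]
  40 → stock rod 5  [load 110/120]
  30 → stock rod 1  [load 120/120]
  30 → stock rod 2  [load 120/120]
  10 → stock rod 5  [load 120/120]
5 stock rods opened.

5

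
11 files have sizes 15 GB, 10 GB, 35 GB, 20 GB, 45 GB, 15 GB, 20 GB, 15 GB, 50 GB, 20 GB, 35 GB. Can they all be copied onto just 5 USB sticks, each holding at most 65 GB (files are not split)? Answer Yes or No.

A valid assignment using 5 USB sticks:
  USB stick 1: 50 + 15 = 65
  USB stick 2: 45 + 20 = 65
  USB stick 3: 35 + 20 + 10 = 65
  USB stick 4: 35 + 20 = 55
  USB stick 5: 15 + 15 = 30
Every load is within 65 GB, so 5 USB sticks suffice.

Yes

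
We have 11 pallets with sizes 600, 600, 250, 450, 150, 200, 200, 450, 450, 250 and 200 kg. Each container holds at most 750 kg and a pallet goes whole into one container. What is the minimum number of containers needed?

Total = 600 + 600 + 450 + 450 + 450 + 250 + 250 + 200 + 200 + 200 + 150 = 3800 kg.
Lower bound: ⌈3800/750⌉ = 6 containers.
A packing using 6 containers:
  container 1: 600 + 150 = 750
  container 2: 600 = 600
  container 3: 450 + 250 = 700
  container 4: 450 + 250 = 700
  container 5: 450 + 200 = 650
  container 6: 200 + 200 = 400
This matches the lower bound, so 6 is optimal.

6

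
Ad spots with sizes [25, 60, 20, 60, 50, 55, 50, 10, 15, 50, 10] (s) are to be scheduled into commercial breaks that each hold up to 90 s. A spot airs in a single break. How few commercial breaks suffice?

Total = 60 + 60 + 55 + 50 + 50 + 50 + 25 + 20 + 15 + 10 + 10 = 405 s.
Lower bound: ⌈405/90⌉ = 5 commercial breaks.
Also, 6 ad spots each exceed 45 s, and no two of those can share a break, so at least 6 commercial breaks are needed.
A packing using 6 commercial breaks:
  break 1: 60 + 25 = 85
  break 2: 60 + 20 + 10 = 90
  break 3: 55 + 15 + 10 = 80
  break 4: 50 = 50
  break 5: 50 = 50
  break 6: 50 = 50
This matches the lower bound, so 6 is optimal.

6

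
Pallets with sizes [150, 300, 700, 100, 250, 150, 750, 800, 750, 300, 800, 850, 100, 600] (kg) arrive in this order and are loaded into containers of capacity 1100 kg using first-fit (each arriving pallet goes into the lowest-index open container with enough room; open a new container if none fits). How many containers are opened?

  150 → container 1 (new)  [load 150/1100]
  300 → container 1  [load 450/1100]
  700 → container 2 (new)  [load 700/1100]
  100 → container 1  [load 550/1100]
  250 → container 1  [load 800/1100]
  150 → container 1  [load 950/1100]
  750 → container 3 (new)  [load 750/1100]
  800 → container 4 (new)  [load 800/1100]
  750 → container 5 (new)  [load 750/1100]
  300 → container 2  [load 1000/1100]
  800 → container 6 (new)  [load 800/1100]
  850 → container 7 (new)  [load 850/1100]
  100 → container 1  [load 1050/1100]
  600 → container 8 (new)  [load 600/1100]
8 containers opened.

8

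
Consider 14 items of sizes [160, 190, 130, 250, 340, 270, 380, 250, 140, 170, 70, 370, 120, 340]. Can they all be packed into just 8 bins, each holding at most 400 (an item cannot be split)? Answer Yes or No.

No

Total = 3180; ⌈3180/400⌉ = 8.
The bound of 8 does not rule out 8, but exhaustive search shows no assignment into 8 bins of capacity 400 exists — the minimum is 9.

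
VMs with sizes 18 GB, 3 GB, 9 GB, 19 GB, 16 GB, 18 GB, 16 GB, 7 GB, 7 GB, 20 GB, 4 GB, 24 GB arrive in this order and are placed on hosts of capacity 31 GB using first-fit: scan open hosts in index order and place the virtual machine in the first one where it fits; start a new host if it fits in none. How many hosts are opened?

7

  18 → host 1 (new)  [load 18/31]
  3 → host 1  [load 21/31]
  9 → host 1  [load 30/31]
  19 → host 2 (new)  [load 19/31]
  16 → host 3 (new)  [load 16/31]
  18 → host 4 (new)  [load 18/31]
  16 → host 5 (new)  [load 16/31]
  7 → host 2  [load 26/31]
  7 → host 3  [load 23/31]
  20 → host 6 (new)  [load 20/31]
  4 → host 2  [load 30/31]
  24 → host 7 (new)  [load 24/31]
7 hosts opened.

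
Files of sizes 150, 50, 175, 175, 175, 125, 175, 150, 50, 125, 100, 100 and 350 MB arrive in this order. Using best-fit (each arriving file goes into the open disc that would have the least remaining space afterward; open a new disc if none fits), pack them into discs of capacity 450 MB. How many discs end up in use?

5

  150 → disc 1 (new)  [load 150/450]
  50 → disc 1  [load 200/450]
  175 → disc 1  [load 375/450]
  175 → disc 2 (new)  [load 175/450]
  175 → disc 2  [load 350/450]
  125 → disc 3 (new)  [load 125/450]
  175 → disc 3  [load 300/450]
  150 → disc 3  [load 450/450]
  50 → disc 1  [load 425/450]
  125 → disc 4 (new)  [load 125/450]
  100 → disc 2  [load 450/450]
  100 → disc 4  [load 225/450]
  350 → disc 5 (new)  [load 350/450]
5 discs opened.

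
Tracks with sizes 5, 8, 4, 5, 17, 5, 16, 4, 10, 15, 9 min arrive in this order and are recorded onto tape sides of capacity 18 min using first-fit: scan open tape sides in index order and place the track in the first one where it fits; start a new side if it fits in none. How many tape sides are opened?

  5 → side 1 (new)  [load 5/18]
  8 → side 1  [load 13/18]
  4 → side 1  [load 17/18]
  5 → side 2 (new)  [load 5/18]
  17 → side 3 (new)  [load 17/18]
  5 → side 2  [load 10/18]
  16 → side 4 (new)  [load 16/18]
  4 → side 2  [load 14/18]
  10 → side 5 (new)  [load 10/18]
  15 → side 6 (new)  [load 15/18]
  9 → side 7 (new)  [load 9/18]
7 tape sides opened.

7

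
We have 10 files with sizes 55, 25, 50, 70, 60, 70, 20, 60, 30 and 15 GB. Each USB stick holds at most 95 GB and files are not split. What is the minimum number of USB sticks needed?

6

Total = 70 + 70 + 60 + 60 + 55 + 50 + 30 + 25 + 20 + 15 = 455 GB.
Lower bound: ⌈455/95⌉ = 5 USB sticks.
Also, 6 files each exceed 95/2 GB, and no two of those can share a USB stick, so at least 6 USB sticks are needed.
A packing using 6 USB sticks:
  USB stick 1: 70 + 25 = 95
  USB stick 2: 70 + 20 = 90
  USB stick 3: 60 + 30 = 90
  USB stick 4: 60 + 15 = 75
  USB stick 5: 55 = 55
  USB stick 6: 50 = 50
This matches the lower bound, so 6 is optimal.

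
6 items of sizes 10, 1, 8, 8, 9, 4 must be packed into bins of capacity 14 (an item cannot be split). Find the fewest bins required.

Total = 10 + 9 + 8 + 8 + 4 + 1 = 40.
Lower bound: ⌈40/14⌉ = 3 bins.
Also, 4 items each exceed 7, and no two of those can share a bin, so at least 4 bins are needed.
A packing using 4 bins:
  bin 1: 10 + 4 = 14
  bin 2: 9 + 1 = 10
  bin 3: 8 = 8
  bin 4: 8 = 8
This matches the lower bound, so 4 is optimal.

4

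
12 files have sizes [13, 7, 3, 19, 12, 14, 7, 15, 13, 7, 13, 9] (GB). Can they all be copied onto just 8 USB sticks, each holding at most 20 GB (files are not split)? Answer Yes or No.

A valid assignment using 8 USB sticks:
  USB stick 1: 19 = 19
  USB stick 2: 15 + 3 = 18
  USB stick 3: 14 = 14
  USB stick 4: 13 + 7 = 20
  USB stick 5: 13 + 7 = 20
  USB stick 6: 13 + 7 = 20
  USB stick 7: 12 = 12
  USB stick 8: 9 = 9
Every load is within 20 GB, so 8 USB sticks suffice.

Yes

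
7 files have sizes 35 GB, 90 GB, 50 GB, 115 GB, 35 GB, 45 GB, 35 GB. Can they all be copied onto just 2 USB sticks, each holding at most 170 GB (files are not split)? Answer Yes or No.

Total = 405 GB; ⌈405/170⌉ = 3.
At least 3 USB sticks are required, but only 2 are allowed.

No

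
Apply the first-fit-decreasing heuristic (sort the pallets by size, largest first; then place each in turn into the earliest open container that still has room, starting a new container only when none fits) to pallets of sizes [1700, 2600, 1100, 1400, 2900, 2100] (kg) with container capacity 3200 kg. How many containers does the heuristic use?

4

Sorted descending: 2900, 2600, 2100, 1700, 1400, 1100.
  2900 → container 1 (new)  [load 2900/3200]
  2600 → container 2 (new)  [load 2600/3200]
  2100 → container 3 (new)  [load 2100/3200]
  1700 → container 4 (new)  [load 1700/3200]
  1400 → container 4  [load 3100/3200]
  1100 → container 3  [load 3200/3200]
4 containers opened.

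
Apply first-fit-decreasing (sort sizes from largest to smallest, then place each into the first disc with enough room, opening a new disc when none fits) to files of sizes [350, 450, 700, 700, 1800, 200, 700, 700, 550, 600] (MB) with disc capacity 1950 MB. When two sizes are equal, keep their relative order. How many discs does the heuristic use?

Sorted descending: 1800, 700, 700, 700, 700, 600, 550, 450, 350, 200.
  1800 → disc 1 (new)  [load 1800/1950]
  700 → disc 2 (new)  [load 700/1950]
  700 → disc 2  [load 1400/1950]
  700 → disc 3 (new)  [load 700/1950]
  700 → disc 3  [load 1400/1950]
  600 → disc 4 (new)  [load 600/1950]
  550 → disc 2  [load 1950/1950]
  450 → disc 3  [load 1850/1950]
  350 → disc 4  [load 950/1950]
  200 → disc 4  [load 1150/1950]
4 discs opened.

4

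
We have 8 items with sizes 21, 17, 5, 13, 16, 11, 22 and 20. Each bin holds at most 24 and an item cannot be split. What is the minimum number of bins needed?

Total = 22 + 21 + 20 + 17 + 16 + 13 + 11 + 5 = 125.
Lower bound: ⌈125/24⌉ = 6 bins.
A packing using 6 bins:
  bin 1: 22 = 22
  bin 2: 21 = 21
  bin 3: 20 = 20
  bin 4: 17 + 5 = 22
  bin 5: 16 = 16
  bin 6: 13 + 11 = 24
This matches the lower bound, so 6 is optimal.

6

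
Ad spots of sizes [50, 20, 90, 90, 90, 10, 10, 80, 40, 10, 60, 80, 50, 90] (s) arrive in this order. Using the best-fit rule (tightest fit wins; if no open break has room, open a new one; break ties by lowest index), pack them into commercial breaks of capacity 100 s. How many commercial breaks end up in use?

  50 → break 1 (new)  [load 50/100]
  20 → break 1  [load 70/100]
  90 → break 2 (new)  [load 90/100]
  90 → break 3 (new)  [load 90/100]
  90 → break 4 (new)  [load 90/100]
  10 → break 2  [load 100/100]
  10 → break 3  [load 100/100]
  80 → break 5 (new)  [load 80/100]
  40 → break 6 (new)  [load 40/100]
  10 → break 4  [load 100/100]
  60 → break 6  [load 100/100]
  80 → break 7 (new)  [load 80/100]
  50 → break 8 (new)  [load 50/100]
  90 → break 9 (new)  [load 90/100]
9 commercial breaks opened.

9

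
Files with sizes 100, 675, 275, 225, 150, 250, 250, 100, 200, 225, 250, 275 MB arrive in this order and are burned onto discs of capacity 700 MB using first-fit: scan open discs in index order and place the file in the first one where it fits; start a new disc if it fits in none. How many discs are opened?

5

  100 → disc 1 (new)  [load 100/700]
  675 → disc 2 (new)  [load 675/700]
  275 → disc 1  [load 375/700]
  225 → disc 1  [load 600/700]
  150 → disc 3 (new)  [load 150/700]
  250 → disc 3  [load 400/700]
  250 → disc 3  [load 650/700]
  100 → disc 1  [load 700/700]
  200 → disc 4 (new)  [load 200/700]
  225 → disc 4  [load 425/700]
  250 → disc 4  [load 675/700]
  275 → disc 5 (new)  [load 275/700]
5 discs opened.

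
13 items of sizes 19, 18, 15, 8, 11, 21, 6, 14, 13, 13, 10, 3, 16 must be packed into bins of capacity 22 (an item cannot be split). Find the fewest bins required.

Total = 21 + 19 + 18 + 16 + 15 + 14 + 13 + 13 + 11 + 10 + 8 + 6 + 3 = 167.
Lower bound: ⌈167/22⌉ = 8 bins.
A packing using 9 bins:
  bin 1: 21 = 21
  bin 2: 19 + 3 = 22
  bin 3: 18 = 18
  bin 4: 16 + 6 = 22
  bin 5: 15 = 15
  bin 6: 14 + 8 = 22
  bin 7: 13 = 13
  bin 8: 13 = 13
  bin 9: 11 + 10 = 21
No arrangement into 8 bins stays within capacity, so 9 is optimal.

9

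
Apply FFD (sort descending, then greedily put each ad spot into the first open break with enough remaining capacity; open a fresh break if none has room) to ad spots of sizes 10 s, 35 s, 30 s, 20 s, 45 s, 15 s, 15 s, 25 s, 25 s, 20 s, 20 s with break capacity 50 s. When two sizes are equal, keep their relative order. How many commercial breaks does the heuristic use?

6

Sorted descending: 45, 35, 30, 25, 25, 20, 20, 20, 15, 15, 10.
  45 → break 1 (new)  [load 45/50]
  35 → break 2 (new)  [load 35/50]
  30 → break 3 (new)  [load 30/50]
  25 → break 4 (new)  [load 25/50]
  25 → break 4  [load 50/50]
  20 → break 3  [load 50/50]
  20 → break 5 (new)  [load 20/50]
  20 → break 5  [load 40/50]
  15 → break 2  [load 50/50]
  15 → break 6 (new)  [load 15/50]
  10 → break 5  [load 50/50]
6 commercial breaks opened.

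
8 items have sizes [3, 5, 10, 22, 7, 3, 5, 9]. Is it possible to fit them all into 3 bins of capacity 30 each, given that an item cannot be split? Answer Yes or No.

A valid assignment using 3 bins:
  bin 1: 22 + 7 = 29
  bin 2: 10 + 9 + 5 + 5 = 29
  bin 3: 3 + 3 = 6
Every load is within 30, so 3 bins suffice.

Yes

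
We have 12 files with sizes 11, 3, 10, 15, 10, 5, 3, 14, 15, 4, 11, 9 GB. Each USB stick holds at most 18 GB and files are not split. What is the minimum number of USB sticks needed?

8

Total = 15 + 15 + 14 + 11 + 11 + 10 + 10 + 9 + 5 + 4 + 3 + 3 = 110 GB.
Lower bound: ⌈110/18⌉ = 7 USB sticks.
A packing using 8 USB sticks:
  USB stick 1: 15 + 3 = 18
  USB stick 2: 15 + 3 = 18
  USB stick 3: 14 + 4 = 18
  USB stick 4: 11 + 5 = 16
  USB stick 5: 11 = 11
  USB stick 6: 10 = 10
  USB stick 7: 10 = 10
  USB stick 8: 9 = 9
No arrangement into 7 USB sticks stays within capacity, so 8 is optimal.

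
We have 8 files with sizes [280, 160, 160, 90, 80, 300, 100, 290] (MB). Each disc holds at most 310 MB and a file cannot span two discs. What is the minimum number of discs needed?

6

Total = 300 + 290 + 280 + 160 + 160 + 100 + 90 + 80 = 1460 MB.
Lower bound: ⌈1460/310⌉ = 5 discs.
A packing using 6 discs:
  disc 1: 300 = 300
  disc 2: 290 = 290
  disc 3: 280 = 280
  disc 4: 160 + 100 = 260
  disc 5: 160 + 90 = 250
  disc 6: 80 = 80
No arrangement into 5 discs stays within capacity, so 6 is optimal.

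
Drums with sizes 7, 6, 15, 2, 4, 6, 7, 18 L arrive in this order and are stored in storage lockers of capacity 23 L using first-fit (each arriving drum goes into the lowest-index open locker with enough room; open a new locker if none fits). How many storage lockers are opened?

4

  7 → locker 1 (new)  [load 7/23]
  6 → locker 1  [load 13/23]
  15 → locker 2 (new)  [load 15/23]
  2 → locker 1  [load 15/23]
  4 → locker 1  [load 19/23]
  6 → locker 2  [load 21/23]
  7 → locker 3 (new)  [load 7/23]
  18 → locker 4 (new)  [load 18/23]
4 storage lockers opened.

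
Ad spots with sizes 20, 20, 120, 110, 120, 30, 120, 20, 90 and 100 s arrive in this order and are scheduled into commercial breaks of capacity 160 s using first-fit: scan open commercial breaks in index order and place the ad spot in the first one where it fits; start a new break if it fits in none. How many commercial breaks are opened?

  20 → break 1 (new)  [load 20/160]
  20 → break 1  [load 40/160]
  120 → break 1  [load 160/160]
  110 → break 2 (new)  [load 110/160]
  120 → break 3 (new)  [load 120/160]
  30 → break 2  [load 140/160]
  120 → break 4 (new)  [load 120/160]
  20 → break 2  [load 160/160]
  90 → break 5 (new)  [load 90/160]
  100 → break 6 (new)  [load 100/160]
6 commercial breaks opened.

6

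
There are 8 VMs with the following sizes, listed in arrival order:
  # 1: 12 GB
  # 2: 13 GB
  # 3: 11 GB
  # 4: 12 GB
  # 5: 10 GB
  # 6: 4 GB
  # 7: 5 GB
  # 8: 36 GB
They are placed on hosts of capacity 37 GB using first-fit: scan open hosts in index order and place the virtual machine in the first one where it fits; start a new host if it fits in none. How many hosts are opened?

  12 → host 1 (new)  [load 12/37]
  13 → host 1  [load 25/37]
  11 → host 1  [load 36/37]
  12 → host 2 (new)  [load 12/37]
  10 → host 2  [load 22/37]
  4 → host 2  [load 26/37]
  5 → host 2  [load 31/37]
  36 → host 3 (new)  [load 36/37]
3 hosts opened.

3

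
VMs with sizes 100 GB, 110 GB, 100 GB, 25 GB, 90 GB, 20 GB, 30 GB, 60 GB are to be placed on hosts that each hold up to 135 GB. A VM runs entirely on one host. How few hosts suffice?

5

Total = 110 + 100 + 100 + 90 + 60 + 30 + 25 + 20 = 535 GB.
Lower bound: ⌈535/135⌉ = 4 hosts.
A packing using 5 hosts:
  host 1: 110 + 25 = 135
  host 2: 100 + 30 = 130
  host 3: 100 + 20 = 120
  host 4: 90 = 90
  host 5: 60 = 60
No arrangement into 4 hosts stays within capacity, so 5 is optimal.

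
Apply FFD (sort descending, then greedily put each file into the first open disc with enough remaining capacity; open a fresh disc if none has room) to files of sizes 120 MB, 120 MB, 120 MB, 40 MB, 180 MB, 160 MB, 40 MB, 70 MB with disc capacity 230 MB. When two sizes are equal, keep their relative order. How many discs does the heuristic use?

Sorted descending: 180, 160, 120, 120, 120, 70, 40, 40.
  180 → disc 1 (new)  [load 180/230]
  160 → disc 2 (new)  [load 160/230]
  120 → disc 3 (new)  [load 120/230]
  120 → disc 4 (new)  [load 120/230]
  120 → disc 5 (new)  [load 120/230]
  70 → disc 2  [load 230/230]
  40 → disc 1  [load 220/230]
  40 → disc 3  [load 160/230]
5 discs opened.

5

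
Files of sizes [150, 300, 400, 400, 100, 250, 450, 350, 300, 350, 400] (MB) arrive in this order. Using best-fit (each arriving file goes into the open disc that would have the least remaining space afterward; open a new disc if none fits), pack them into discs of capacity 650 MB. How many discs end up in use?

  150 → disc 1 (new)  [load 150/650]
  300 → disc 1  [load 450/650]
  400 → disc 2 (new)  [load 400/650]
  400 → disc 3 (new)  [load 400/650]
  100 → disc 1  [load 550/650]
  250 → disc 2  [load 650/650]
  450 → disc 4 (new)  [load 450/650]
  350 → disc 5 (new)  [load 350/650]
  300 → disc 5  [load 650/650]
  350 → disc 6 (new)  [load 350/650]
  400 → disc 7 (new)  [load 400/650]
7 discs opened.

7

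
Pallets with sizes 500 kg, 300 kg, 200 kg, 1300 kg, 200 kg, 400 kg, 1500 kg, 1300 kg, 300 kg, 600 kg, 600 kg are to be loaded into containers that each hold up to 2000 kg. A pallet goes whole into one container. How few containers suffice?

Total = 1500 + 1300 + 1300 + 600 + 600 + 500 + 400 + 300 + 300 + 200 + 200 = 7200 kg.
Lower bound: ⌈7200/2000⌉ = 4 containers.
A packing using 4 containers:
  container 1: 1500 + 500 = 2000
  container 2: 1300 + 600 = 1900
  container 3: 1300 + 600 = 1900
  container 4: 400 + 300 + 300 + 200 + 200 = 1400
This matches the lower bound, so 4 is optimal.

4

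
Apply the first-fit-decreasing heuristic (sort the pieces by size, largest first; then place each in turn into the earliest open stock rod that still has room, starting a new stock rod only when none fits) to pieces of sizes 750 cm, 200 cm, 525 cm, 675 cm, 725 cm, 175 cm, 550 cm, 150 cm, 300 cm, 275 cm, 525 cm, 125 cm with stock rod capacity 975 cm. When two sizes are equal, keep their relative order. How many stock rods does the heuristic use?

6

Sorted descending: 750, 725, 675, 550, 525, 525, 300, 275, 200, 175, 150, 125.
  750 → stock rod 1 (new)  [load 750/975]
  725 → stock rod 2 (new)  [load 725/975]
  675 → stock rod 3 (new)  [load 675/975]
  550 → stock rod 4 (new)  [load 550/975]
  525 → stock rod 5 (new)  [load 525/975]
  525 → stock rod 6 (new)  [load 525/975]
  300 → stock rod 3  [load 975/975]
  275 → stock rod 4  [load 825/975]
  200 → stock rod 1  [load 950/975]
  175 → stock rod 2  [load 900/975]
  150 → stock rod 4  [load 975/975]
  125 → stock rod 5  [load 650/975]
6 stock rods opened.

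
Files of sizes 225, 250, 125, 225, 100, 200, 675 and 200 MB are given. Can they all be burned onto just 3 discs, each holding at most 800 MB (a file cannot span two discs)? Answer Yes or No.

A valid assignment using 3 discs:
  disc 1: 675 + 125 = 800
  disc 2: 250 + 225 + 225 + 100 = 800
  disc 3: 200 + 200 = 400
Every load is within 800 MB, so 3 discs suffice.

Yes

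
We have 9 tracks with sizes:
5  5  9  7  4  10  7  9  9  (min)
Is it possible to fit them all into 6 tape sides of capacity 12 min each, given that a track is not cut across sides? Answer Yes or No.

Total = 65 min; ⌈65/12⌉ = 6.
The bound of 6 does not rule out 6, but exhaustive search shows no assignment into 6 tape sides of capacity 12 min exists — the minimum is 7.

No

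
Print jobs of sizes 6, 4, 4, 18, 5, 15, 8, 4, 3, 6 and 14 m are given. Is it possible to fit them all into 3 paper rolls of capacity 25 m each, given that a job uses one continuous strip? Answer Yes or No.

No

Total = 87 m; ⌈87/25⌉ = 4.
At least 4 paper rolls are required, but only 3 are allowed.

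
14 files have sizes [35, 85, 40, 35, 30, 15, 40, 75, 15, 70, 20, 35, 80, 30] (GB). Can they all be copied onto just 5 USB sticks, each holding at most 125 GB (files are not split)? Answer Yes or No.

Yes

A valid assignment using 5 USB sticks:
  USB stick 1: 85 + 40 = 125
  USB stick 2: 80 + 40 = 120
  USB stick 3: 75 + 35 + 15 = 125
  USB stick 4: 70 + 35 + 20 = 125
  USB stick 5: 35 + 30 + 30 + 15 = 110
Every load is within 125 GB, so 5 USB sticks suffice.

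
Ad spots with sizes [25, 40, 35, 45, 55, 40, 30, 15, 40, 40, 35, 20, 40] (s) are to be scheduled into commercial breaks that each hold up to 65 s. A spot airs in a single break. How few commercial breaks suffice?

9

Total = 55 + 45 + 40 + 40 + 40 + 40 + 40 + 35 + 35 + 30 + 25 + 20 + 15 = 460 s.
Lower bound: ⌈460/65⌉ = 8 commercial breaks.
Also, 9 ad spots each exceed 65/2 s, and no two of those can share a break, so at least 9 commercial breaks are needed.
A packing using 9 commercial breaks:
  break 1: 55 = 55
  break 2: 45 + 20 = 65
  break 3: 40 + 25 = 65
  break 4: 40 + 15 = 55
  break 5: 40 = 40
  break 6: 40 = 40
  break 7: 40 = 40
  break 8: 35 + 30 = 65
  break 9: 35 = 35
This matches the lower bound, so 9 is optimal.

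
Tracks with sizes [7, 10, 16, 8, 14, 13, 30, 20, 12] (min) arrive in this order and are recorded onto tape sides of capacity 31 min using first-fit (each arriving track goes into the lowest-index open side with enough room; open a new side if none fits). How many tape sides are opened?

  7 → side 1 (new)  [load 7/31]
  10 → side 1  [load 17/31]
  16 → side 2 (new)  [load 16/31]
  8 → side 1  [load 25/31]
  14 → side 2  [load 30/31]
  13 → side 3 (new)  [load 13/31]
  30 → side 4 (new)  [load 30/31]
  20 → side 5 (new)  [load 20/31]
  12 → side 3  [load 25/31]
5 tape sides opened.

5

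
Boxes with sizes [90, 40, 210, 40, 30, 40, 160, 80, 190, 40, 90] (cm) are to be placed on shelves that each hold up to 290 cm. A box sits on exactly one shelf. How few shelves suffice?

4

Total = 210 + 190 + 160 + 90 + 90 + 80 + 40 + 40 + 40 + 40 + 30 = 1010 cm.
Lower bound: ⌈1010/290⌉ = 4 shelves.
A packing using 4 shelves:
  shelf 1: 210 + 80 = 290
  shelf 2: 190 + 90 = 280
  shelf 3: 160 + 90 + 40 = 290
  shelf 4: 40 + 40 + 40 + 30 = 150
This matches the lower bound, so 4 is optimal.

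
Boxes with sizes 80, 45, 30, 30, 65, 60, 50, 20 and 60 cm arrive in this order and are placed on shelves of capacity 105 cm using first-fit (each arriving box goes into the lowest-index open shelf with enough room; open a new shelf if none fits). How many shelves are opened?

  80 → shelf 1 (new)  [load 80/105]
  45 → shelf 2 (new)  [load 45/105]
  30 → shelf 2  [load 75/105]
  30 → shelf 2  [load 105/105]
  65 → shelf 3 (new)  [load 65/105]
  60 → shelf 4 (new)  [load 60/105]
  50 → shelf 5 (new)  [load 50/105]
  20 → shelf 1  [load 100/105]
  60 → shelf 6 (new)  [load 60/105]
6 shelves opened.

6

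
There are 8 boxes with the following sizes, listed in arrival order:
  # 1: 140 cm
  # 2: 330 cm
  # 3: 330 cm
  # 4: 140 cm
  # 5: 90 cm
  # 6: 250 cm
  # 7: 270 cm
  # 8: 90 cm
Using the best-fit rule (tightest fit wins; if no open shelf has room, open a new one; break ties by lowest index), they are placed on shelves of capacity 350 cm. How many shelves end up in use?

6

  140 → shelf 1 (new)  [load 140/350]
  330 → shelf 2 (new)  [load 330/350]
  330 → shelf 3 (new)  [load 330/350]
  140 → shelf 1  [load 280/350]
  90 → shelf 4 (new)  [load 90/350]
  250 → shelf 4  [load 340/350]
  270 → shelf 5 (new)  [load 270/350]
  90 → shelf 6 (new)  [load 90/350]
6 shelves opened.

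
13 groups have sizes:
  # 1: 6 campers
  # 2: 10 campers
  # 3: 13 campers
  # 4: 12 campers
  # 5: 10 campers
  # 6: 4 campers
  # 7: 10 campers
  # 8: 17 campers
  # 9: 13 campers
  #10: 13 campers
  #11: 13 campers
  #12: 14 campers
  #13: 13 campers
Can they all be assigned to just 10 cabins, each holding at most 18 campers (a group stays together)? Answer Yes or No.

No

Total = 148 campers; ⌈148/18⌉ = 9.
11 groups each exceed half the capacity and cannot share a cabin, forcing at least 11 cabins.
At least 11 cabins are required, but only 10 are allowed.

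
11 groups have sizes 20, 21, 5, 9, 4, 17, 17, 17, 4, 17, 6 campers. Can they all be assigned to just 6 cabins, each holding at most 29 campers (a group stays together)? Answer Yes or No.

Yes

A valid assignment using 6 cabins:
  cabin 1: 21 + 6 = 27
  cabin 2: 20 + 9 = 29
  cabin 3: 17 + 5 + 4 = 26
  cabin 4: 17 + 4 = 21
  cabin 5: 17 = 17
  cabin 6: 17 = 17
Every load is within 29 campers, so 6 cabins suffice.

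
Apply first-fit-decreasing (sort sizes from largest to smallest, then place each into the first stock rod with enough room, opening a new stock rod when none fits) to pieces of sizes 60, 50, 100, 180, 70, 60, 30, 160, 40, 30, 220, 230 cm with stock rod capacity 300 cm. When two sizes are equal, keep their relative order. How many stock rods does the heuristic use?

Sorted descending: 230, 220, 180, 160, 100, 70, 60, 60, 50, 40, 30, 30.
  230 → stock rod 1 (new)  [load 230/300]
  220 → stock rod 2 (new)  [load 220/300]
  180 → stock rod 3 (new)  [load 180/300]
  160 → stock rod 4 (new)  [load 160/300]
  100 → stock rod 3  [load 280/300]
  70 → stock rod 1  [load 300/300]
  60 → stock rod 2  [load 280/300]
  60 → stock rod 4  [load 220/300]
  50 → stock rod 4  [load 270/300]
  40 → stock rod 5 (new)  [load 40/300]
  30 → stock rod 4  [load 300/300]
  30 → stock rod 5  [load 70/300]
5 stock rods opened.

5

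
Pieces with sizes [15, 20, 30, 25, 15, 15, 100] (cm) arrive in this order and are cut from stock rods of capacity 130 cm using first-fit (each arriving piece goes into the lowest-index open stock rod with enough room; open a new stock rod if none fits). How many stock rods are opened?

  15 → stock rod 1 (new)  [load 15/130]
  20 → stock rod 1  [load 35/130]
  30 → stock rod 1  [load 65/130]
  25 → stock rod 1  [load 90/130]
  15 → stock rod 1  [load 105/130]
  15 → stock rod 1  [load 120/130]
  100 → stock rod 2 (new)  [load 100/130]
2 stock rods opened.

2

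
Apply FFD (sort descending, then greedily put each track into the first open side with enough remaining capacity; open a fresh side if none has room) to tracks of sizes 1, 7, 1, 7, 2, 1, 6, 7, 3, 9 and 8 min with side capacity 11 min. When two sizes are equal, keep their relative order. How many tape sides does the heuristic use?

6

Sorted descending: 9, 8, 7, 7, 7, 6, 3, 2, 1, 1, 1.
  9 → side 1 (new)  [load 9/11]
  8 → side 2 (new)  [load 8/11]
  7 → side 3 (new)  [load 7/11]
  7 → side 4 (new)  [load 7/11]
  7 → side 5 (new)  [load 7/11]
  6 → side 6 (new)  [load 6/11]
  3 → side 2  [load 11/11]
  2 → side 1  [load 11/11]
  1 → side 3  [load 8/11]
  1 → side 3  [load 9/11]
  1 → side 3  [load 10/11]
6 tape sides opened.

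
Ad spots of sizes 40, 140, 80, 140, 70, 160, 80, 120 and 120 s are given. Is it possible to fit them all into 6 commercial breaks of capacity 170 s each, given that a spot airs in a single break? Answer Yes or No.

Total = 950 s; ⌈950/170⌉ = 6.
The bound of 6 does not rule out 6, but exhaustive search shows no assignment into 6 commercial breaks of capacity 170 s exists — the minimum is 7.

No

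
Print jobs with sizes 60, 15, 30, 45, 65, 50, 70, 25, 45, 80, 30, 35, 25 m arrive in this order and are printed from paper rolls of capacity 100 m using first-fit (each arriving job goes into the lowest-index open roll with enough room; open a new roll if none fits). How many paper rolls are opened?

  60 → roll 1 (new)  [load 60/100]
  15 → roll 1  [load 75/100]
  30 → roll 2 (new)  [load 30/100]
  45 → roll 2  [load 75/100]
  65 → roll 3 (new)  [load 65/100]
  50 → roll 4 (new)  [load 50/100]
  70 → roll 5 (new)  [load 70/100]
  25 → roll 1  [load 100/100]
  45 → roll 4  [load 95/100]
  80 → roll 6 (new)  [load 80/100]
  30 → roll 3  [load 95/100]
  35 → roll 7 (new)  [load 35/100]
  25 → roll 2  [load 100/100]
7 paper rolls opened.

7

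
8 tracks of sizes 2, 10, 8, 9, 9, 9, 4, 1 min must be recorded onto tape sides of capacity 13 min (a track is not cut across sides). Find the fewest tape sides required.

5

Total = 10 + 9 + 9 + 9 + 8 + 4 + 2 + 1 = 52 min.
Lower bound: ⌈52/13⌉ = 4 tape sides.
Also, 5 tracks each exceed 13/2 min, and no two of those can share a side, so at least 5 tape sides are needed.
A packing using 5 tape sides:
  side 1: 10 + 2 + 1 = 13
  side 2: 9 + 4 = 13
  side 3: 9 = 9
  side 4: 9 = 9
  side 5: 8 = 8
This matches the lower bound, so 5 is optimal.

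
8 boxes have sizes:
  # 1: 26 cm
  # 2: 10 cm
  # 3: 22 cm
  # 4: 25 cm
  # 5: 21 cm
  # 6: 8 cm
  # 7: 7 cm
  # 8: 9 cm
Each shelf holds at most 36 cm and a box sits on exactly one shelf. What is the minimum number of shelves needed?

4

Total = 26 + 25 + 22 + 21 + 10 + 9 + 8 + 7 = 128 cm.
Lower bound: ⌈128/36⌉ = 4 shelves.
A packing using 4 shelves:
  shelf 1: 26 + 10 = 36
  shelf 2: 25 + 9 = 34
  shelf 3: 22 + 8 = 30
  shelf 4: 21 + 7 = 28
This matches the lower bound, so 4 is optimal.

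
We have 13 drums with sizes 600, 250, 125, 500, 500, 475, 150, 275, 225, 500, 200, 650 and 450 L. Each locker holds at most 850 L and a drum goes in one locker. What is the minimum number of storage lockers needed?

7

Total = 650 + 600 + 500 + 500 + 500 + 475 + 450 + 275 + 250 + 225 + 200 + 150 + 125 = 4900 L.
Lower bound: ⌈4900/850⌉ = 6 storage lockers.
Also, 7 drums each exceed 425 L, and no two of those can share a locker, so at least 7 storage lockers are needed.
A packing using 7 storage lockers:
  locker 1: 650 + 200 = 850
  locker 2: 600 + 250 = 850
  locker 3: 500 + 275 = 775
  locker 4: 500 + 225 + 125 = 850
  locker 5: 500 + 150 = 650
  locker 6: 475 = 475
  locker 7: 450 = 450
This matches the lower bound, so 7 is optimal.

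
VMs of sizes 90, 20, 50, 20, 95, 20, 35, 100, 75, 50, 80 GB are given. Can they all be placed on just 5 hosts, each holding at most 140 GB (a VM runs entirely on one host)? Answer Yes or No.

A valid assignment using 5 hosts:
  host 1: 100 + 35 = 135
  host 2: 95 + 20 + 20 = 135
  host 3: 90 + 50 = 140
  host 4: 80 + 50 = 130
  host 5: 75 + 20 = 95
Every load is within 140 GB, so 5 hosts suffice.

Yes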